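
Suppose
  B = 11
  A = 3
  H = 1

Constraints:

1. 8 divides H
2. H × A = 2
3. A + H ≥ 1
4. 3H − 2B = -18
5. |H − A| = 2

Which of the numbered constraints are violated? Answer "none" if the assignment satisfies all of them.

1. 1 = 8×0 + 1, so 8 does not divide 1  FAIL
2. H × A = 1 × 3 = 3, not 2  FAIL
3. A + H = 3 + 1 = 4; 4 ≥ 1  OK
4. 3H − 2B = 3(1) − 2(11) = -19, not -18  FAIL
5. |1 − 3| = 2  OK

Violated: 1, 2, and 4.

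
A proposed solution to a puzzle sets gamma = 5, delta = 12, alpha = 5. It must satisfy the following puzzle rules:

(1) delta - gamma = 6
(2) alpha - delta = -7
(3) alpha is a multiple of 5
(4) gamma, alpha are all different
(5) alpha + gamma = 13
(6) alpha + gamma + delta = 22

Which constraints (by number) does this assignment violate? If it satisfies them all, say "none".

The assignment fails constraints 1, 4, and 5.

(1) delta - gamma = 12 - 5 = 7, not 6 — violated.
(2) alpha - delta = 5 - 12 = -7 — satisfied.
(3) 5 / 5 = 1, so 5 divides 5 — satisfied.
(4) gamma = alpha = 5, not all different — violated.
(5) alpha + gamma = 5 + 5 = 10, not 13 — violated.
(6) alpha + gamma + delta = 5 + 5 + 12 = 22 — satisfied.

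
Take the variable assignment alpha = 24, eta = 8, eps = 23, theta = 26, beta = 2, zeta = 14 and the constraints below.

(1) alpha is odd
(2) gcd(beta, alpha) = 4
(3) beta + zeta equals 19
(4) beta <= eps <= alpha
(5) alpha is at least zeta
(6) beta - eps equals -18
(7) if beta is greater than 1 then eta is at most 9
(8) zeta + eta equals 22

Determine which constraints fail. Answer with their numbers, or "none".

(1) alpha = 24 is even — violated.
(2) gcd(2, 24) = 2, not 4 — violated.
(3) beta + zeta = 2 + 14 = 16, not 19 — violated.
(4) values 2 <= 23 <= 24 — OK.
(5) alpha = 24, zeta = 14; 24 ≥ 14 — OK.
(6) beta - eps = 2 - 23 = -21, not -18 — violated.
(7) beta = 2 > 1, so we need eta ≤ 9; eta = 8 ≤ 9 — OK.
(8) zeta + eta = 14 + 8 = 22 — OK.

The assignment fails constraints 1, 2, 3, and 6.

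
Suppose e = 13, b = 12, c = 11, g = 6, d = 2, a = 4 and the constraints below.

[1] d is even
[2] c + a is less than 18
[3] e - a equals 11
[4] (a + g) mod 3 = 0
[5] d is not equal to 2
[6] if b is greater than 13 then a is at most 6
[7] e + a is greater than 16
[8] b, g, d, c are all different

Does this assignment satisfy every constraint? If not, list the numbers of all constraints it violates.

[1] d = 2 is even  true
[2] c + a = 11 + 4 = 15; 15 < 18  true
[3] e - a = 13 - 4 = 9, not 11  false
[4] a + g = 10; 10 mod 3 = 1, not 0  false
[5] d = 2, but 2 is required to differ  false
[6] b = 12, not > 13; antecedent false, conditional vacuously true  true
[7] e + a = 13 + 4 = 17; 17 > 16  true
[8] values 12, 6, 2, 11 are pairwise distinct  true

Violated: 3, 4, 5.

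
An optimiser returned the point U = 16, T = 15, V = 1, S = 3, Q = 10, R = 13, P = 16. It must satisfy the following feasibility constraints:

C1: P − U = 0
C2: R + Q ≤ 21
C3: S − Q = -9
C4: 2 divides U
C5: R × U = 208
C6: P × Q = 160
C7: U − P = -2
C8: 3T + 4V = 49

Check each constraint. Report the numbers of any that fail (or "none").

No — constraints 2, 3, 7 are not satisfied.

C1: P − U = 16 − 16 = 0  ✓
C2: R + Q = 13 + 10 = 23; 23 > 21, bound 21 not met  ✗
C3: S − Q = 3 − 10 = -7, not -9  ✗
C4: 16 / 2 = 8, so 2 divides 16  ✓
C5: R × U = 13 × 16 = 208  ✓
C6: P × Q = 16 × 10 = 160  ✓
C7: U − P = 16 − 16 = 0, not -2  ✗
C8: 3T + 4V = 3(15) + 4(1) = 49  ✓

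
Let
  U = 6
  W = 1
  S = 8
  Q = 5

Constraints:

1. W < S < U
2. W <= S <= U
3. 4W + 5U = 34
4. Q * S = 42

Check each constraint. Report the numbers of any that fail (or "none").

1. values 1, 8, 6; S = 8 is not < U = 6  ✘
2. values 1, 8, 6; S = 8 is not <= U = 6  ✘
3. 4W + 5U = 4(1) + 5(6) = 34  ✔
4. Q * S = 5 * 8 = 40, not 42  ✘

Constraints 1, 2, and 4 are violated.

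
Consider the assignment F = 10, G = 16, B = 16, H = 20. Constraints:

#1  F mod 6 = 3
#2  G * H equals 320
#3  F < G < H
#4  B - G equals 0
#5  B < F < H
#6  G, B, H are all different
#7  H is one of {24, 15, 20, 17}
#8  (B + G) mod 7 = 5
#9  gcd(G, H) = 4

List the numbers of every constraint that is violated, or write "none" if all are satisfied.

The assignment fails constraints 1, 5, 6, and 8.

#1 10 mod 6 = 4, not 3  FAIL
#2 G * H = 16 * 20 = 320  OK
#3 values 10 < 16 < 20  OK
#4 B - G = 16 - 16 = 0  OK
#5 values 16, 10, 20; B = 16 is not < F = 10  FAIL
#6 G = B = 16, not all different  FAIL
#7 H = 20 is in {24, 15, 20, 17}  OK
#8 B + G = 32; 32 mod 7 = 4, not 5  FAIL
#9 gcd(16, 20) = 4  OK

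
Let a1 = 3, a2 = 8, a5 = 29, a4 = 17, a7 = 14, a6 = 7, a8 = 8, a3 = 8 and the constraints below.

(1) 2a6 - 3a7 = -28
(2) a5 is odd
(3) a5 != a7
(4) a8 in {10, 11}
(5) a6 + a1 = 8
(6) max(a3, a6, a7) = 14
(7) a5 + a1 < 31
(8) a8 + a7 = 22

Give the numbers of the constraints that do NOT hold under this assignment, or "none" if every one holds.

Constraints 4, 5, and 7 are violated.

(1) 2a6 - 3a7 = 2(7) - 3(14) = -28 — holds.
(2) a5 = 29 is odd — holds.
(3) a5 = 29, a7 = 14; distinct — holds.
(4) a8 = 8 is not in {10, 11} — fails.
(5) a6 + a1 = 7 + 3 = 10, not 8 — fails.
(6) max(8, 7, 14) = 14 — holds.
(7) a5 + a1 = 29 + 3 = 32; 32 ≥ 31, bound 31 not met — fails.
(8) a8 + a7 = 8 + 14 = 22 — holds.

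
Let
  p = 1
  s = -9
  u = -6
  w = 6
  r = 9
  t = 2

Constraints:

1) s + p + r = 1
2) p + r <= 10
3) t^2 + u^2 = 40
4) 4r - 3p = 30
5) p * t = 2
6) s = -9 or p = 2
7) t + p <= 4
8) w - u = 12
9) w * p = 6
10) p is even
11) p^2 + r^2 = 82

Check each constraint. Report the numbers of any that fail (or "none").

1) s + p + r = -9 + 1 + 9 = 1  holds
2) p + r = 1 + 9 = 10; 10 ≤ 10  holds
3) t^2 + u^2 = 2^2 + (-6)^2 = 4 + 36 = 40  holds
4) 4r - 3p = 4(9) - 3(1) = 33, not 30  fails
5) p * t = 1 * 2 = 2  holds
6) s = -9 = -9 (first disjunct)  holds
7) t + p = 2 + 1 = 3; 3 ≤ 4  holds
8) w - u = 6 - (-6) = 12  holds
9) w * p = 6 * 1 = 6  holds
10) p = 1 is odd  fails
11) p^2 + r^2 = 1^2 + 9^2 = 1 + 81 = 82  holds

The assignment fails constraints 4, 10.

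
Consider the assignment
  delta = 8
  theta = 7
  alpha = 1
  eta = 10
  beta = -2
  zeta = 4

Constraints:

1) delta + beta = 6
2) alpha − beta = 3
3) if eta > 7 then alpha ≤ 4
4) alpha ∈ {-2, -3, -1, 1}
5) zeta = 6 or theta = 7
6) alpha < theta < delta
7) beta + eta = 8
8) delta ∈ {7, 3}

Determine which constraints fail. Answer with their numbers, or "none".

1) delta + beta = 8 + (-2) = 6 — satisfied.
2) alpha − beta = 1 − (-2) = 3 — satisfied.
3) eta = 10 > 7, so we need alpha ≤ 4; alpha = 1 ≤ 4 — satisfied.
4) alpha = 1 is in {-2, -3, -1, 1} — satisfied.
5) zeta = 4 ≠ 6, but theta = 7 = 7 (second disjunct) — satisfied.
6) values 1 < 7 < 8 — satisfied.
7) beta + eta = -2 + 10 = 8 — satisfied.
8) delta = 8 is not in {7, 3} — violated.

The assignment fails constraint 8.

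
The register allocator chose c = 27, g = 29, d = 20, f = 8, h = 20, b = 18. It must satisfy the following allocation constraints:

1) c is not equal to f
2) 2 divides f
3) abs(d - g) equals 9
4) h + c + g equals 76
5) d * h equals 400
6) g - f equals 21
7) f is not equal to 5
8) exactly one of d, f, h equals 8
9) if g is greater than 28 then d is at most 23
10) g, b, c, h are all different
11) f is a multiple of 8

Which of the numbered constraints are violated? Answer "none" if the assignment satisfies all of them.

1) c = 27, f = 8; distinct — holds.
2) 8 / 2 = 4, so 2 divides 8 — holds.
3) abs(20 - 29) = 9 — holds.
4) h + c + g = 20 + 27 + 29 = 76 — holds.
5) d * h = 20 * 20 = 400 — holds.
6) g - f = 29 - 8 = 21 — holds.
7) f = 8, and 8 ≠ 5 — holds.
8) d=20, f=8, h=20; 1 of them equals 8 — holds.
9) g = 29 > 28, so we need d ≤ 23; d = 20 ≤ 23 — holds.
10) values 29, 18, 27, 20 are pairwise distinct — holds.
11) 8 / 8 = 1, so 8 divides 8 — holds.

The assignment satisfies every constraint.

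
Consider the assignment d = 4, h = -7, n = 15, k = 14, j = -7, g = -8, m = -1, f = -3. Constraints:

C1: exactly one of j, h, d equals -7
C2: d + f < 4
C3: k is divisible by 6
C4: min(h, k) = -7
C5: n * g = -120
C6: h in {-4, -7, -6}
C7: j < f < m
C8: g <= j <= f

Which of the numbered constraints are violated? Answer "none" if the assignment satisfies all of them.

C1: j=-7, h=-7, d=4; 2 of them equal -7, not exactly one — violated.
C2: d + f = 4 + (-3) = 1; 1 < 4 — satisfied.
C3: 14 = 6*2 + 2, so 6 does not divide 14 — violated.
C4: min(-7, 14) = -7 — satisfied.
C5: n * g = 15 * (-8) = -120 — satisfied.
C6: h = -7 is in {-4, -7, -6} — satisfied.
C7: values -7 < -3 < -1 — satisfied.
C8: values -8 <= -7 <= -3 — satisfied.

Violated: 1 and 3.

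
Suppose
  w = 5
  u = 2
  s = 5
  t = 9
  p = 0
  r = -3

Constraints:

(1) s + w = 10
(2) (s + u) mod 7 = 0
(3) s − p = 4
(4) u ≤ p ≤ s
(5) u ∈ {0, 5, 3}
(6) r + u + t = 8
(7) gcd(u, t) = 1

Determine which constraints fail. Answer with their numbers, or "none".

(1) s + w = 5 + 5 = 10 — satisfied.
(2) s + u = 7; 7 mod 7 = 0 — satisfied.
(3) s − p = 5 − 0 = 5, not 4 — violated.
(4) values 2, 0, 5; u = 2 is not ≤ p = 0 — violated.
(5) u = 2 is not in {0, 5, 3} — violated.
(6) r + u + t = -3 + 2 + 9 = 8 — satisfied.
(7) gcd(2, 9) = 1 — satisfied.

The assignment fails constraints 3, 4, 5.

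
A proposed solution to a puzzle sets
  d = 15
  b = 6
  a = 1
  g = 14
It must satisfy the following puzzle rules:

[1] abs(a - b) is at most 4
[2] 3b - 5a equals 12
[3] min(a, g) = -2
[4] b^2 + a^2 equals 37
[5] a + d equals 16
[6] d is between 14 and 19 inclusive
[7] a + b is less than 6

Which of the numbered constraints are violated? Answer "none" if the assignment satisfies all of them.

[1] abs(1 - 6) = 5; 5 > 4, exceeds bound 4 — violated.
[2] 3b - 5a = 3(6) - 5(1) = 13, not 12 — violated.
[3] min(1, 14) = 1, not -2 — violated.
[4] b^2 + a^2 = 6^2 + 1^2 = 36 + 1 = 37 — satisfied.
[5] a + d = 1 + 15 = 16 — satisfied.
[6] d = 15 lies in [14, 19] — satisfied.
[7] a + b = 1 + 6 = 7; 7 ≥ 6, bound 6 not met — violated.

Violated: 1, 2, 3, and 7.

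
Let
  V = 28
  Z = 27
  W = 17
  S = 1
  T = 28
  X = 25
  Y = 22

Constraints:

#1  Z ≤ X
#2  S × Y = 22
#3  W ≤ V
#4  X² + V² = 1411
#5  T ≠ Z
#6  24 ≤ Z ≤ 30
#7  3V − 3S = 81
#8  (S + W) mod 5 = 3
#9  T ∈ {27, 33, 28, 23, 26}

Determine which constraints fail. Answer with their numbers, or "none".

#1 Z = 27, X = 25; 27 > 25 (want ≤) — fails.
#2 S × Y = 1 × 22 = 22 — holds.
#3 W = 17, V = 28; 17 ≤ 28 — holds.
#4 X² + V² = 25² + 28² = 625 + 784 = 1409, not 1411 — fails.
#5 T = 28, Z = 27; distinct — holds.
#6 Z = 27 lies in [24, 30] — holds.
#7 3V − 3S = 3(28) − 3(1) = 81 — holds.
#8 S + W = 18; 18 mod 5 = 3 — holds.
#9 T = 28 is in {27, 33, 28, 23, 26} — holds.

The assignment fails constraints 1 and 4.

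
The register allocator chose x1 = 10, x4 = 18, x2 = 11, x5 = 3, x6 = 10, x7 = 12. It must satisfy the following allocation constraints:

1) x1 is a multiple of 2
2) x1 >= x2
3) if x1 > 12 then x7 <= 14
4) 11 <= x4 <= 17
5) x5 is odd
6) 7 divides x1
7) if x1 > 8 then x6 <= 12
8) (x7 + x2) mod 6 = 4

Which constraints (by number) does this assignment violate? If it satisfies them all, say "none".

The assignment fails constraints 2, 4, 6, 8.

1) 10 / 2 = 5, so 2 divides 10 — holds.
2) x1 = 10, x2 = 11; 10 < 11 (want ≥) — does not hold.
3) x1 = 10, not > 12; antecedent false, conditional vacuously true — holds.
4) x4 = 18 is outside [11, 17] — does not hold.
5) x5 = 3 is odd — holds.
6) 10 = 7*1 + 3, so 7 does not divide 10 — does not hold.
7) x1 = 10 > 8, so we need x6 ≤ 12; x6 = 10 ≤ 12 — holds.
8) x7 + x2 = 23; 23 mod 6 = 5, not 4 — does not hold.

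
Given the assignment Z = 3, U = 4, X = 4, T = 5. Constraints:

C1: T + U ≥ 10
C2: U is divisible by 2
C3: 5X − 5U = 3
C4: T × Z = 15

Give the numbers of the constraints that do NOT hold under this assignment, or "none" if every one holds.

C1: T + U = 5 + 4 = 9; 9 < 10, bound 10 not met  false
C2: 4 / 2 = 2, so 2 divides 4  true
C3: 5X − 5U = 5(4) − 5(4) = 0, not 3  false
C4: T × Z = 5 × 3 = 15  true

Constraints 1, 3 are violated.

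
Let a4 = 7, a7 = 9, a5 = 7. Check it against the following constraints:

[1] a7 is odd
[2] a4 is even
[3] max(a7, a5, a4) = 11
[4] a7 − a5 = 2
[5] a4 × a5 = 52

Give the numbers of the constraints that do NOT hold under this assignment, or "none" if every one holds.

[1] a7 = 9 is odd — satisfied.
[2] a4 = 7 is odd — violated.
[3] max(9, 7, 7) = 9, not 11 — violated.
[4] a7 − a5 = 9 − 7 = 2 — satisfied.
[5] a4 × a5 = 7 × 7 = 49, not 52 — violated.

Violated: 2, 3, 5.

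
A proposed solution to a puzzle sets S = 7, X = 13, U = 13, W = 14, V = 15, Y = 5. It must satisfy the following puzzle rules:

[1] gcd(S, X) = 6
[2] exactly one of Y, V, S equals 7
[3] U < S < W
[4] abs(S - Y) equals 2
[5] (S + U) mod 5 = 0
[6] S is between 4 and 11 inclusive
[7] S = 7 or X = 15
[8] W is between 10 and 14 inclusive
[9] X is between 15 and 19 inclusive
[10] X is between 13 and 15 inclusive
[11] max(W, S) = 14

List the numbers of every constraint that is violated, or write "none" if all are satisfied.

No — constraints 1, 3, and 9 are not satisfied.

[1] gcd(7, 13) = 1, not 6 — fails.
[2] Y=5, V=15, S=7; 1 of them equals 7 — holds.
[3] values 13, 7, 14; U = 13 is not < S = 7 — fails.
[4] abs(7 - 5) = 2 — holds.
[5] S + U = 20; 20 mod 5 = 0 — holds.
[6] S = 7 lies in [4, 11] — holds.
[7] S = 7 = 7 (first disjunct) — holds.
[8] W = 14 lies in [10, 14] — holds.
[9] X = 13 is outside [15, 19] — fails.
[10] X = 13 lies in [13, 15] — holds.
[11] max(14, 7) = 14 — holds.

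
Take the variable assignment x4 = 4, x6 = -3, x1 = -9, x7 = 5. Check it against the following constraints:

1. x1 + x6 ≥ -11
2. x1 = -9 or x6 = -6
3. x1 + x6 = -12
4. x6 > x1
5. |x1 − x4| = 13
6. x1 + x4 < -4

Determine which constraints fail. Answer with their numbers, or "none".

1. x1 + x6 = -9 + (-3) = -12; -12 < -11, bound -11 not met — violated.
2. x1 = -9 = -9 (first disjunct) — OK.
3. x1 + x6 = -9 + (-3) = -12 — OK.
4. x6 = -3, x1 = -9; -3 > -9 — OK.
5. |-9 − 4| = 13 — OK.
6. x1 + x4 = -9 + 4 = -5; -5 < -4 — OK.

Constraint 1 does not hold.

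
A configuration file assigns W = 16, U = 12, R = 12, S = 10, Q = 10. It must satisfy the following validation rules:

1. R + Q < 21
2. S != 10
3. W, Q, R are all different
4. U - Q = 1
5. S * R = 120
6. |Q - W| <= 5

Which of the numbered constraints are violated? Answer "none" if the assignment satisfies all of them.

1. R + Q = 12 + 10 = 22; 22 ≥ 21, bound 21 not met — fails.
2. S = 10, but 10 is required to differ — fails.
3. values 16, 10, 12 are pairwise distinct — holds.
4. U - Q = 12 - 10 = 2, not 1 — fails.
5. S * R = 10 * 12 = 120 — holds.
6. |10 - 16| = 6; 6 > 5, exceeds bound 5 — fails.

The assignment fails constraints 1, 2, 4, 6.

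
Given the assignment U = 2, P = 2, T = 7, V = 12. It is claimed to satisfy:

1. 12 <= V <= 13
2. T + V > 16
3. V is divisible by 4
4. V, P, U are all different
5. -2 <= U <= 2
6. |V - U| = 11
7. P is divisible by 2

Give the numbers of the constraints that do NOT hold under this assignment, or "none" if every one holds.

Constraints 4 and 6 do not hold.

1. V = 12 lies in [12, 13]  OK
2. T + V = 7 + 12 = 19; 19 > 16  OK
3. 12 / 4 = 3, so 4 divides 12  OK
4. P = U = 2, not all different  FAIL
5. U = 2 lies in [-2, 2]  OK
6. |12 - 2| = 10, not 11  FAIL
7. 2 / 2 = 1, so 2 divides 2  OK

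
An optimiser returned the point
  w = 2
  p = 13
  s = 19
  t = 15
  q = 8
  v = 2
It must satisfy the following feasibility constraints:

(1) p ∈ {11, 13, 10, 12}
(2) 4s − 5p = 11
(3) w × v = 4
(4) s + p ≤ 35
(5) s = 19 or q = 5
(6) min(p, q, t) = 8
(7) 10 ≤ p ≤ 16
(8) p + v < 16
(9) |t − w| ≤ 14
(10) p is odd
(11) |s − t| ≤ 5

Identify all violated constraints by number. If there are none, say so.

(1) p = 13 is in {11, 13, 10, 12} — holds.
(2) 4s − 5p = 4(19) − 5(13) = 11 — holds.
(3) w × v = 2 × 2 = 4 — holds.
(4) s + p = 19 + 13 = 32; 32 ≤ 35 — holds.
(5) s = 19 = 19 (first disjunct) — holds.
(6) min(13, 8, 15) = 8 — holds.
(7) p = 13 lies in [10, 16] — holds.
(8) p + v = 13 + 2 = 15; 15 < 16 — holds.
(9) |15 − 2| = 13; 13 ≤ 14 — holds.
(10) p = 13 is odd — holds.
(11) |19 − 15| = 4; 4 ≤ 5 — holds.

None — every constraint holds.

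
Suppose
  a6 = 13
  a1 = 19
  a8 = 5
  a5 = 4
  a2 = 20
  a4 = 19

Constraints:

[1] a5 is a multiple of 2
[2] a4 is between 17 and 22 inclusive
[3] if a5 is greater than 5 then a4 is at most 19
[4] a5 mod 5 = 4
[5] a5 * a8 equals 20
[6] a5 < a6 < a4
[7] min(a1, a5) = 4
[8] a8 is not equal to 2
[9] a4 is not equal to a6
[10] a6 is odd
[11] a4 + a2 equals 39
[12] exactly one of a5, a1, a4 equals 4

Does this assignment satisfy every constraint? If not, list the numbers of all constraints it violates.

[1] 4 / 2 = 2, so 2 divides 4 — OK.
[2] a4 = 19 lies in [17, 22] — OK.
[3] a5 = 4, not > 5; antecedent false, conditional vacuously true — OK.
[4] 4 mod 5 = 4 — OK.
[5] a5 * a8 = 4 * 5 = 20 — OK.
[6] values 4 < 13 < 19 — OK.
[7] min(19, 4) = 4 — OK.
[8] a8 = 5, and 5 ≠ 2 — OK.
[9] a4 = 19, a6 = 13; distinct — OK.
[10] a6 = 13 is odd — OK.
[11] a4 + a2 = 19 + 20 = 39 — OK.
[12] a5=4, a1=19, a4=19; 1 of them equals 4 — OK.

No violations.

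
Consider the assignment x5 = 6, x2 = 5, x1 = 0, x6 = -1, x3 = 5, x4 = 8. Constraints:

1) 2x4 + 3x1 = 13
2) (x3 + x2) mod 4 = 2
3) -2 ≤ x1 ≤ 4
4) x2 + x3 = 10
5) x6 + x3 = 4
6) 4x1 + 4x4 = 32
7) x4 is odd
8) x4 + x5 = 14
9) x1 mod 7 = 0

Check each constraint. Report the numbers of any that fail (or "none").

1) 2x4 + 3x1 = 2(8) + 3(0) = 16, not 13  no
2) x3 + x2 = 10; 10 mod 4 = 2  yes
3) x1 = 0 lies in [-2, 4]  yes
4) x2 + x3 = 5 + 5 = 10  yes
5) x6 + x3 = -1 + 5 = 4  yes
6) 4x1 + 4x4 = 4(0) + 4(8) = 32  yes
7) x4 = 8 is even  no
8) x4 + x5 = 8 + 6 = 14  yes
9) 0 mod 7 = 0  yes

Constraints 1, 7 are violated.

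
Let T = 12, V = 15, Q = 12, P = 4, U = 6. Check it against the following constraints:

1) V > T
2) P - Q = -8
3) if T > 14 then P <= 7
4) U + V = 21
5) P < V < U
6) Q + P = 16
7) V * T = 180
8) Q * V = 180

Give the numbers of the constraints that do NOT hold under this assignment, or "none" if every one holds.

1) V = 15, T = 12; 15 > 12  yes
2) P - Q = 4 - 12 = -8  yes
3) T = 12, not > 14; antecedent false, conditional vacuously true  yes
4) U + V = 6 + 15 = 21  yes
5) values 4, 15, 6; V = 15 is not < U = 6  no
6) Q + P = 12 + 4 = 16  yes
7) V * T = 15 * 12 = 180  yes
8) Q * V = 12 * 15 = 180  yes

Constraint 5 does not hold.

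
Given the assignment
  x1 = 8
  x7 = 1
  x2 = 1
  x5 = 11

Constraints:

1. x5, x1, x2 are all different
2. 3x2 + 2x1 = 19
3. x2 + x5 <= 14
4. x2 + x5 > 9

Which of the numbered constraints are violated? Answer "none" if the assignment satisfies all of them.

1. values 11, 8, 1 are pairwise distinct — holds.
2. 3x2 + 2x1 = 3(1) + 2(8) = 19 — holds.
3. x2 + x5 = 1 + 11 = 12; 12 ≤ 14 — holds.
4. x2 + x5 = 1 + 11 = 12; 12 > 9 — holds.

Yes — all constraints hold.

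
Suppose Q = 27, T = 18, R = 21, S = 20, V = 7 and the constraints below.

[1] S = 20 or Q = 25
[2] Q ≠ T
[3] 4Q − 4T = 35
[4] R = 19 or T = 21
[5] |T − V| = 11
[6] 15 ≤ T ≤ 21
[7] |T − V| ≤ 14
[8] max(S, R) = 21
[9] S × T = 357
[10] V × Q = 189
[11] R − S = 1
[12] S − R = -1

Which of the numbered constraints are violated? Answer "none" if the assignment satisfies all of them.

The assignment fails constraints 3, 4, and 9.

[1] S = 20 = 20 (first disjunct) — holds.
[2] Q = 27, T = 18; distinct — holds.
[3] 4Q − 4T = 4(27) − 4(18) = 36, not 35 — fails.
[4] R = 21 ≠ 19 and T = 18 ≠ 21; both disjuncts false — fails.
[5] |18 − 7| = 11 — holds.
[6] T = 18 lies in [15, 21] — holds.
[7] |18 − 7| = 11; 11 ≤ 14 — holds.
[8] max(20, 21) = 21 — holds.
[9] S × T = 20 × 18 = 360, not 357 — fails.
[10] V × Q = 7 × 27 = 189 — holds.
[11] R − S = 21 − 20 = 1 — holds.
[12] S − R = 20 − 21 = -1 — holds.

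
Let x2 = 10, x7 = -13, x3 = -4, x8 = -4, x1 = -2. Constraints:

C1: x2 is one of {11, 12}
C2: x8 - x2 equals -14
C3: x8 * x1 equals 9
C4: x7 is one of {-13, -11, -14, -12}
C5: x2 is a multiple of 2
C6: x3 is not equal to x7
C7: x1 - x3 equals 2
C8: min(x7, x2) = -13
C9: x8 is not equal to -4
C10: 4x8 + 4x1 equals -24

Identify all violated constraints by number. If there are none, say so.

Violated: 1, 3, and 9.

C1: x2 = 10 is not in {11, 12}  no
C2: x8 - x2 = -4 - 10 = -14  yes
C3: x8 * x1 = -4 * (-2) = 8, not 9  no
C4: x7 = -13 is in {-13, -11, -14, -12}  yes
C5: 10 / 2 = 5, so 2 divides 10  yes
C6: x3 = -4, x7 = -13; distinct  yes
C7: x1 - x3 = -2 - (-4) = 2  yes
C8: min(-13, 10) = -13  yes
C9: x8 = -4, but -4 is required to differ  no
C10: 4x8 + 4x1 = 4(-4) + 4(-2) = -24  yes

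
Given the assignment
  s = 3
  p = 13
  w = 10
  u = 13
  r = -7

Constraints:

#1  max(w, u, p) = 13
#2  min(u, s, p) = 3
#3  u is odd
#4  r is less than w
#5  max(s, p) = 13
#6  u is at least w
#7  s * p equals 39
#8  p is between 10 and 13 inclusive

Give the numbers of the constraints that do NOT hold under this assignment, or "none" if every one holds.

No violations.

#1 max(10, 13, 13) = 13  OK
#2 min(13, 3, 13) = 3  OK
#3 u = 13 is odd  OK
#4 r = -7, w = 10; -7 < 10  OK
#5 max(3, 13) = 13  OK
#6 u = 13, w = 10; 13 ≥ 10  OK
#7 s * p = 3 * 13 = 39  OK
#8 p = 13 lies in [10, 13]  OK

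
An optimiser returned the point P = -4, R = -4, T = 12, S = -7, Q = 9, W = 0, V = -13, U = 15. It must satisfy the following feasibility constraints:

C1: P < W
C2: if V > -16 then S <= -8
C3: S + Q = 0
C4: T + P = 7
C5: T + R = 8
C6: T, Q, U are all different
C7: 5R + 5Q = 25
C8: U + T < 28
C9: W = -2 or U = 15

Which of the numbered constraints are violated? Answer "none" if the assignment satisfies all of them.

Constraints 2, 3, 4 are violated.

C1: P = -4, W = 0; -4 < 0 — holds.
C2: V = -13 > -16, so we need S ≤ -8; but S = -7 > -8 — fails.
C3: S + Q = -7 + 9 = 2, not 0 — fails.
C4: T + P = 12 + (-4) = 8, not 7 — fails.
C5: T + R = 12 + (-4) = 8 — holds.
C6: values 12, 9, 15 are pairwise distinct — holds.
C7: 5R + 5Q = 5(-4) + 5(9) = 25 — holds.
C8: U + T = 15 + 12 = 27; 27 < 28 — holds.
C9: W = 0 ≠ -2, but U = 15 = 15 (second disjunct) — holds.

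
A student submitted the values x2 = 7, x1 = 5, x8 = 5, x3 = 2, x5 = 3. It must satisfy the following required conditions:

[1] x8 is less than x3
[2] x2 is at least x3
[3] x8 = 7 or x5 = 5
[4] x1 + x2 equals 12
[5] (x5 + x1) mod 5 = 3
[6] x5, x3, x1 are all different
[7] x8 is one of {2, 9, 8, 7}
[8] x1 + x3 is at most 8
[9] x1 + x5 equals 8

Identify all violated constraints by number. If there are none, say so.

Constraints 1, 3, and 7 do not hold.

[1] x8 = 5, x3 = 2; 5 ≥ 2 (want <)  fails
[2] x2 = 7, x3 = 2; 7 ≥ 2  holds
[3] x8 = 5 ≠ 7 and x5 = 3 ≠ 5; both disjuncts false  fails
[4] x1 + x2 = 5 + 7 = 12  holds
[5] x5 + x1 = 8; 8 mod 5 = 3  holds
[6] values 3, 2, 5 are pairwise distinct  holds
[7] x8 = 5 is not in {2, 9, 8, 7}  fails
[8] x1 + x3 = 5 + 2 = 7; 7 ≤ 8  holds
[9] x1 + x5 = 5 + 3 = 8  holds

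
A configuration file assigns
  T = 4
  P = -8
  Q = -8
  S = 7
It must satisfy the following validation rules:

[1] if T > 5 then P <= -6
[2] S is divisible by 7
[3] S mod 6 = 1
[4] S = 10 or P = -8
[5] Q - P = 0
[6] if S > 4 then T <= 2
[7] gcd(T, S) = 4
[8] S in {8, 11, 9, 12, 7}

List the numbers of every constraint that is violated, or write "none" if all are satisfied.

Constraints 6 and 7 do not hold.

[1] T = 4, not > 5; antecedent false, conditional vacuously true — satisfied.
[2] 7 / 7 = 1, so 7 divides 7 — satisfied.
[3] 7 mod 6 = 1 — satisfied.
[4] S = 7 ≠ 10, but P = -8 = -8 (second disjunct) — satisfied.
[5] Q - P = -8 - (-8) = 0 — satisfied.
[6] S = 7 > 4, so we need T ≤ 2; but T = 4 > 2 — violated.
[7] gcd(4, 7) = 1, not 4 — violated.
[8] S = 7 is in {8, 11, 9, 12, 7} — satisfied.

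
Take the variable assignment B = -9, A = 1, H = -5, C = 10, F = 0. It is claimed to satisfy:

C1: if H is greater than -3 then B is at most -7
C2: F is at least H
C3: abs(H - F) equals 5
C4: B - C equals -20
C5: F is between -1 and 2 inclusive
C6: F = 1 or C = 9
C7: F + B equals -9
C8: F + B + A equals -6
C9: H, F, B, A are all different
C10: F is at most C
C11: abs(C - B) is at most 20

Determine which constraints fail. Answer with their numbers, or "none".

Constraints 4, 6, 8 are violated.

C1: H = -5, not > -3; antecedent false, conditional vacuously true — OK.
C2: F = 0, H = -5; 0 ≥ -5 — OK.
C3: abs(-5 - 0) = 5 — OK.
C4: B - C = -9 - 10 = -19, not -20 — violated.
C5: F = 0 lies in [-1, 2] — OK.
C6: F = 0 ≠ 1 and C = 10 ≠ 9; both disjuncts false — violated.
C7: F + B = 0 + (-9) = -9 — OK.
C8: F + B + A = 0 + (-9) + 1 = -8, not -6 — violated.
C9: values -5, 0, -9, 1 are pairwise distinct — OK.
C10: F = 0, C = 10; 0 ≤ 10 — OK.
C11: abs(10 - (-9)) = 19; 19 ≤ 20 — OK.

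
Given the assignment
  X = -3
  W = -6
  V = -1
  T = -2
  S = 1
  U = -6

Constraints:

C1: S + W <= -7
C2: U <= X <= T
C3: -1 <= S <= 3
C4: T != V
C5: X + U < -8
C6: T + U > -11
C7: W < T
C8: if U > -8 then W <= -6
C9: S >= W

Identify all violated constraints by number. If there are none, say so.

C1: S + W = 1 + (-6) = -5; -5 > -7, bound -7 not met  false
C2: values -6 <= -3 <= -2  true
C3: S = 1 lies in [-1, 3]  true
C4: T = -2, V = -1; distinct  true
C5: X + U = -3 + (-6) = -9; -9 < -8  true
C6: T + U = -2 + (-6) = -8; -8 > -11  true
C7: W = -6, T = -2; -6 < -2  true
C8: U = -6 > -8, so we need W ≤ -6; W = -6 ≤ -6  true
C9: S = 1, W = -6; 1 ≥ -6  true

Constraint 1 does not hold.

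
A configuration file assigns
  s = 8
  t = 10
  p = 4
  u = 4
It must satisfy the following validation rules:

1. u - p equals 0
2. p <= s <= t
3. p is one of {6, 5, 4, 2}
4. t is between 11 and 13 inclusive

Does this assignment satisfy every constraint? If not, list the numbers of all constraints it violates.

The assignment fails constraint 4.

1. u - p = 4 - 4 = 0 — satisfied.
2. values 4 <= 8 <= 10 — satisfied.
3. p = 4 is in {6, 5, 4, 2} — satisfied.
4. t = 10 is outside [11, 13] — violated.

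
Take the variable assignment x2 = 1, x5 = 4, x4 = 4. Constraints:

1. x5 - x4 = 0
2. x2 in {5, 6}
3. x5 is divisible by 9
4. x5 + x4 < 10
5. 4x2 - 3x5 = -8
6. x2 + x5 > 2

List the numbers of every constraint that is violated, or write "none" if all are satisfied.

1. x5 - x4 = 4 - 4 = 0  true
2. x2 = 1 is not in {5, 6}  false
3. 4 = 9*0 + 4, so 9 does not divide 4  false
4. x5 + x4 = 4 + 4 = 8; 8 < 10  true
5. 4x2 - 3x5 = 4(1) - 3(4) = -8  true
6. x2 + x5 = 1 + 4 = 5; 5 > 2  true

Violated: 2, 3.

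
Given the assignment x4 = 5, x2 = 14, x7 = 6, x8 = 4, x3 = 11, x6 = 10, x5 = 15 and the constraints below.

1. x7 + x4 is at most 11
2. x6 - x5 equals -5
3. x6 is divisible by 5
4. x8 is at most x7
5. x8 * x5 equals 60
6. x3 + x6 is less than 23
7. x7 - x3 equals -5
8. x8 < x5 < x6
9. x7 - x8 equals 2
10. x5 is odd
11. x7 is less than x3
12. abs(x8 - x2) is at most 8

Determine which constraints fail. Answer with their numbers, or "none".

Violated: 8, 12.

1. x7 + x4 = 6 + 5 = 11; 11 ≤ 11 — holds.
2. x6 - x5 = 10 - 15 = -5 — holds.
3. 10 / 5 = 2, so 5 divides 10 — holds.
4. x8 = 4, x7 = 6; 4 ≤ 6 — holds.
5. x8 * x5 = 4 * 15 = 60 — holds.
6. x3 + x6 = 11 + 10 = 21; 21 < 23 — holds.
7. x7 - x3 = 6 - 11 = -5 — holds.
8. values 4, 15, 10; x5 = 15 is not < x6 = 10 — fails.
9. x7 - x8 = 6 - 4 = 2 — holds.
10. x5 = 15 is odd — holds.
11. x7 = 6, x3 = 11; 6 < 11 — holds.
12. abs(4 - 14) = 10; 10 > 8, exceeds bound 8 — fails.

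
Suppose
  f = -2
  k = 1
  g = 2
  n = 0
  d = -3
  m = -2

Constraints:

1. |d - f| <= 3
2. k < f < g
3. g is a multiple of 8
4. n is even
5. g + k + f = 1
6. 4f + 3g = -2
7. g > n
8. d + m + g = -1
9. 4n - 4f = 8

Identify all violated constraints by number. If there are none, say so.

Constraints 2, 3, and 8 are violated.

1. |-3 - (-2)| = 1; 1 ≤ 3 — satisfied.
2. values 1, -2, 2; k = 1 is not < f = -2 — violated.
3. 2 = 8*0 + 2, so 8 does not divide 2 — violated.
4. n = 0 is even — satisfied.
5. g + k + f = 2 + 1 + (-2) = 1 — satisfied.
6. 4f + 3g = 4(-2) + 3(2) = -2 — satisfied.
7. g = 2, n = 0; 2 > 0 — satisfied.
8. d + m + g = -3 + (-2) + 2 = -3, not -1 — violated.
9. 4n - 4f = 4(0) - 4(-2) = 8 — satisfied.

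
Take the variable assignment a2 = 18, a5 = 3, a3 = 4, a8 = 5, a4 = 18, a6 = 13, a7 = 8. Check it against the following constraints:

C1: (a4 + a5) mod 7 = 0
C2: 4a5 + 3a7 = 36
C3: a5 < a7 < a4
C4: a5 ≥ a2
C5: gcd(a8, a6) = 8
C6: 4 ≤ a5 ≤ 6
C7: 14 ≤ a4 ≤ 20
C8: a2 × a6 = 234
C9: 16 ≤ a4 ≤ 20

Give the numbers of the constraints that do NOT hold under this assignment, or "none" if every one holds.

C1: a4 + a5 = 21; 21 mod 7 = 0 — holds.
C2: 4a5 + 3a7 = 4(3) + 3(8) = 36 — holds.
C3: values 3 < 8 < 18 — holds.
C4: a5 = 3, a2 = 18; 3 < 18 (want ≥) — fails.
C5: gcd(5, 13) = 1, not 8 — fails.
C6: a5 = 3 is outside [4, 6] — fails.
C7: a4 = 18 lies in [14, 20] — holds.
C8: a2 × a6 = 18 × 13 = 234 — holds.
C9: a4 = 18 lies in [16, 20] — holds.

No — constraints 4, 5, 6 are not satisfied.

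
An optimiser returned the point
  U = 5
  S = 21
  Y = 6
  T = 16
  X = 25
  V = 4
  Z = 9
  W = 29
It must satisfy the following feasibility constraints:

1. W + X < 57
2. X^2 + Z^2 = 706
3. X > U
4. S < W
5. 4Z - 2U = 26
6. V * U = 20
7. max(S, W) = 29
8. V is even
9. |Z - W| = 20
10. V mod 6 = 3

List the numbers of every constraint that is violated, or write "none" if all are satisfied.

1. W + X = 29 + 25 = 54; 54 < 57 — holds.
2. X^2 + Z^2 = 25^2 + 9^2 = 625 + 81 = 706 — holds.
3. X = 25, U = 5; 25 > 5 — holds.
4. S = 21, W = 29; 21 < 29 — holds.
5. 4Z - 2U = 4(9) - 2(5) = 26 — holds.
6. V * U = 4 * 5 = 20 — holds.
7. max(21, 29) = 29 — holds.
8. V = 4 is even — holds.
9. |9 - 29| = 20 — holds.
10. 4 mod 6 = 4, not 3 — fails.

The assignment fails constraint 10.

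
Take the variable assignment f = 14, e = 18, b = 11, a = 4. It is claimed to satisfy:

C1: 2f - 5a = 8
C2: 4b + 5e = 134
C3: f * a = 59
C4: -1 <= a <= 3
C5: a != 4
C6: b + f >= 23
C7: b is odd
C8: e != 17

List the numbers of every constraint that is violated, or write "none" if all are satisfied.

Constraints 3, 4, and 5 are violated.

C1: 2f - 5a = 2(14) - 5(4) = 8  OK
C2: 4b + 5e = 4(11) + 5(18) = 134  OK
C3: f * a = 14 * 4 = 56, not 59  FAIL
C4: a = 4 is outside [-1, 3]  FAIL
C5: a = 4, but 4 is required to differ  FAIL
C6: b + f = 11 + 14 = 25; 25 ≥ 23  OK
C7: b = 11 is odd  OK
C8: e = 18, and 18 ≠ 17  OK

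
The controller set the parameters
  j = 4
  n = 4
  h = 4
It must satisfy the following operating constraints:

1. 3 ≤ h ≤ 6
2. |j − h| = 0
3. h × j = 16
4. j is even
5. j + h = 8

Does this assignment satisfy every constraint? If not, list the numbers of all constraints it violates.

1. h = 4 lies in [3, 6]  yes
2. |4 − 4| = 0  yes
3. h × j = 4 × 4 = 16  yes
4. j = 4 is even  yes
5. j + h = 4 + 4 = 8  yes

The assignment satisfies every constraint.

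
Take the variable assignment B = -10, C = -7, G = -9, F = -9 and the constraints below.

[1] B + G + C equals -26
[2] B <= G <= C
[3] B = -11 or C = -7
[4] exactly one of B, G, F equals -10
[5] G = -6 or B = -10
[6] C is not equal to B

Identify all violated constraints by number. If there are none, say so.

[1] B + G + C = -10 + (-9) + (-7) = -26  ✓
[2] values -10 <= -9 <= -7  ✓
[3] B = -10 ≠ -11, but C = -7 = -7 (second disjunct)  ✓
[4] B=-10, G=-9, F=-9; 1 of them equals -10  ✓
[5] G = -9 ≠ -6, but B = -10 = -10 (second disjunct)  ✓
[6] C = -7, B = -10; distinct  ✓

Yes — all constraints hold.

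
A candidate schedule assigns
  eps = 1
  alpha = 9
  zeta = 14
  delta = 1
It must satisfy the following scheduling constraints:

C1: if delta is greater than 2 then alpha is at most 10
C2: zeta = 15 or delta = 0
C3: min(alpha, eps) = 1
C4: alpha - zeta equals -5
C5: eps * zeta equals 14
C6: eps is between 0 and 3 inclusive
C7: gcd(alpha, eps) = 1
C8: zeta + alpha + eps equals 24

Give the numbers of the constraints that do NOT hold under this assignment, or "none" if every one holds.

Constraint 2 is violated.

C1: delta = 1, not > 2; antecedent false, conditional vacuously true  yes
C2: zeta = 14 ≠ 15 and delta = 1 ≠ 0; both disjuncts false  no
C3: min(9, 1) = 1  yes
C4: alpha - zeta = 9 - 14 = -5  yes
C5: eps * zeta = 1 * 14 = 14  yes
C6: eps = 1 lies in [0, 3]  yes
C7: gcd(9, 1) = 1  yes
C8: zeta + alpha + eps = 14 + 9 + 1 = 24  yes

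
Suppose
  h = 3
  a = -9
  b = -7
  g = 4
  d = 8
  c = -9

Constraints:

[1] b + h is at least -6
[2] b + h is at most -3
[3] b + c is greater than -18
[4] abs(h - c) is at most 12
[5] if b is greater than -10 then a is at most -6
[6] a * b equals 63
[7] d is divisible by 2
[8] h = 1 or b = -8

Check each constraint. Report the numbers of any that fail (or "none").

[1] b + h = -7 + 3 = -4; -4 ≥ -6 — satisfied.
[2] b + h = -7 + 3 = -4; -4 ≤ -3 — satisfied.
[3] b + c = -7 + (-9) = -16; -16 > -18 — satisfied.
[4] abs(3 - (-9)) = 12; 12 ≤ 12 — satisfied.
[5] b = -7 > -10, so we need a ≤ -6; a = -9 ≤ -6 — satisfied.
[6] a * b = -9 * (-7) = 63 — satisfied.
[7] 8 / 2 = 4, so 2 divides 8 — satisfied.
[8] h = 3 ≠ 1 and b = -7 ≠ -8; both disjuncts false — violated.

Violated: 8.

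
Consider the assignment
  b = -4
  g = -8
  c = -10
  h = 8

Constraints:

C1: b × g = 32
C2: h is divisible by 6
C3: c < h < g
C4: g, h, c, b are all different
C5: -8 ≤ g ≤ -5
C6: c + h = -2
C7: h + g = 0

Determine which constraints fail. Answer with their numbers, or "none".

No — constraints 2 and 3 are not satisfied.

C1: b × g = -4 × (-8) = 32  ✔
C2: 8 = 6×1 + 2, so 6 does not divide 8  ✘
C3: values -10, 8, -8; h = 8 is not < g = -8  ✘
C4: values -8, 8, -10, -4 are pairwise distinct  ✔
C5: g = -8 lies in [-8, -5]  ✔
C6: c + h = -10 + 8 = -2  ✔
C7: h + g = 8 + (-8) = 0  ✔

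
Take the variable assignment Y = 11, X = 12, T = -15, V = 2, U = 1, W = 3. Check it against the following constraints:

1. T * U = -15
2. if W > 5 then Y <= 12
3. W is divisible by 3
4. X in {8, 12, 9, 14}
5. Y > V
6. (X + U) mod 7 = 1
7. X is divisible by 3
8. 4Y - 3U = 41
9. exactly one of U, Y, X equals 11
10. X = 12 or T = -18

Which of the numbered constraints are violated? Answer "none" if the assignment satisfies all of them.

The assignment fails constraint 6.

1. T * U = -15 * 1 = -15 — OK.
2. W = 3, not > 5; antecedent false, conditional vacuously true — OK.
3. 3 / 3 = 1, so 3 divides 3 — OK.
4. X = 12 is in {8, 12, 9, 14} — OK.
5. Y = 11, V = 2; 11 > 2 — OK.
6. X + U = 13; 13 mod 7 = 6, not 1 — violated.
7. 12 / 3 = 4, so 3 divides 12 — OK.
8. 4Y - 3U = 4(11) - 3(1) = 41 — OK.
9. U=1, Y=11, X=12; 1 of them equals 11 — OK.
10. X = 12 = 12 (first disjunct) — OK.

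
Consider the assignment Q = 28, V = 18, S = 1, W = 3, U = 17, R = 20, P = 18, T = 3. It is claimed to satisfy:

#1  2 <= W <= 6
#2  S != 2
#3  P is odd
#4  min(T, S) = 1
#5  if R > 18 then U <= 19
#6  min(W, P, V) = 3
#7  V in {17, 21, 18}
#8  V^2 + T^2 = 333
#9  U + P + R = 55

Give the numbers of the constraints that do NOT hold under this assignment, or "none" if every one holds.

Constraint 3 is violated.

#1 W = 3 lies in [2, 6]  ✓
#2 S = 1, and 1 ≠ 2  ✓
#3 P = 18 is even  ✗
#4 min(3, 1) = 1  ✓
#5 R = 20 > 18, so we need U ≤ 19; U = 17 ≤ 19  ✓
#6 min(3, 18, 18) = 3  ✓
#7 V = 18 is in {17, 21, 18}  ✓
#8 V^2 + T^2 = 18^2 + 3^2 = 324 + 9 = 333  ✓
#9 U + P + R = 17 + 18 + 20 = 55  ✓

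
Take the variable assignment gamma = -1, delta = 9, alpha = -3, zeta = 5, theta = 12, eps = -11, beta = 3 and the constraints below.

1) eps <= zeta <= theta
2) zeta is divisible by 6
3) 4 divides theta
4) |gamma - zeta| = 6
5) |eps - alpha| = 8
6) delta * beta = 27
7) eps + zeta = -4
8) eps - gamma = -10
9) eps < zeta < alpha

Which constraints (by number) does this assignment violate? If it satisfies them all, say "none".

1) values -11 <= 5 <= 12  holds
2) 5 = 6*0 + 5, so 6 does not divide 5  fails
3) 12 / 4 = 3, so 4 divides 12  holds
4) |-1 - 5| = 6  holds
5) |-11 - (-3)| = 8  holds
6) delta * beta = 9 * 3 = 27  holds
7) eps + zeta = -11 + 5 = -6, not -4  fails
8) eps - gamma = -11 - (-1) = -10  holds
9) values -11, 5, -3; zeta = 5 is not < alpha = -3  fails

Constraints 2, 7, and 9 do not hold.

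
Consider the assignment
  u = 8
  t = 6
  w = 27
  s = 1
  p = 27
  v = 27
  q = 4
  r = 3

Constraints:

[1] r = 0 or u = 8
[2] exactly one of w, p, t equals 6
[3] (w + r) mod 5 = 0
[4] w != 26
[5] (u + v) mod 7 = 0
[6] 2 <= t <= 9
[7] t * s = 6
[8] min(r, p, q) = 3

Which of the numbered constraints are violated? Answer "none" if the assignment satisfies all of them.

The assignment satisfies every constraint.

[1] r = 3 ≠ 0, but u = 8 = 8 (second disjunct) — holds.
[2] w=27, p=27, t=6; 1 of them equals 6 — holds.
[3] w + r = 30; 30 mod 5 = 0 — holds.
[4] w = 27, and 27 ≠ 26 — holds.
[5] u + v = 35; 35 mod 7 = 0 — holds.
[6] t = 6 lies in [2, 9] — holds.
[7] t * s = 6 * 1 = 6 — holds.
[8] min(3, 27, 4) = 3 — holds.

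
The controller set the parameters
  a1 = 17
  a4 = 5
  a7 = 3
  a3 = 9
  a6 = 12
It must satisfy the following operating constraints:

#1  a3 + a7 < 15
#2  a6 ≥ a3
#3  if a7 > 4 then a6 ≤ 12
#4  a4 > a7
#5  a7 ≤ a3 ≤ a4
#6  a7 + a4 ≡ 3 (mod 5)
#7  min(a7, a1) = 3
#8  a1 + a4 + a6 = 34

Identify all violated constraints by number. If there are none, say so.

Violated: 5.

#1 a3 + a7 = 9 + 3 = 12; 12 < 15 — holds.
#2 a6 = 12, a3 = 9; 12 ≥ 9 — holds.
#3 a7 = 3, not > 4; antecedent false, conditional vacuously true — holds.
#4 a4 = 5, a7 = 3; 5 > 3 — holds.
#5 values 3, 9, 5; a3 = 9 is not ≤ a4 = 5 — fails.
#6 a7 + a4 = 8; 8 mod 5 = 3 — holds.
#7 min(3, 17) = 3 — holds.
#8 a1 + a4 + a6 = 17 + 5 + 12 = 34 — holds.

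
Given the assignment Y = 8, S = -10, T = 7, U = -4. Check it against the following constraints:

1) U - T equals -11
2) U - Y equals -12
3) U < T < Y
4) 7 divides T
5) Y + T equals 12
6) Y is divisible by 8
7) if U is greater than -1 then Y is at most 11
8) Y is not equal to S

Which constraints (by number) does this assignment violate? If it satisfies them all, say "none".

The assignment fails constraint 5.

1) U - T = -4 - 7 = -11 — holds.
2) U - Y = -4 - 8 = -12 — holds.
3) values -4 < 7 < 8 — holds.
4) 7 / 7 = 1, so 7 divides 7 — holds.
5) Y + T = 8 + 7 = 15, not 12 — fails.
6) 8 / 8 = 1, so 8 divides 8 — holds.
7) U = -4, not > -1; antecedent false, conditional vacuously true — holds.
8) Y = 8, S = -10; distinct — holds.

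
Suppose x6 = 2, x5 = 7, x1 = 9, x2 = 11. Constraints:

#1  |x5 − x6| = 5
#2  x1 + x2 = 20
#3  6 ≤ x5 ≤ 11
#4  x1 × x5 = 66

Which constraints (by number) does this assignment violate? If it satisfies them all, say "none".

#1 |7 − 2| = 5  OK
#2 x1 + x2 = 9 + 11 = 20  OK
#3 x5 = 7 lies in [6, 11]  OK
#4 x1 × x5 = 9 × 7 = 63, not 66  FAIL

Constraint 4 does not hold.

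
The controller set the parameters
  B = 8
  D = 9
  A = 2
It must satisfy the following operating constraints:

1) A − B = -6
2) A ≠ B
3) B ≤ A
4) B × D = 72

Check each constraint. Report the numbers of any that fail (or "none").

1) A − B = 2 − 8 = -6  true
2) A = 2, B = 8; distinct  true
3) B = 8, A = 2; 8 > 2 (want ≤)  false
4) B × D = 8 × 9 = 72  true

No — constraint 3 is not satisfied.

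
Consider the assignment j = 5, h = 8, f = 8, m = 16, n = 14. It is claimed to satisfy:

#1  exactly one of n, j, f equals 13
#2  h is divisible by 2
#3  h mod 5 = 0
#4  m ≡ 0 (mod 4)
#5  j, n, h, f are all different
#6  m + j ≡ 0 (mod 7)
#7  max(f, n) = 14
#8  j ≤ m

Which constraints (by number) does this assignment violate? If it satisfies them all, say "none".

#1 n=14, j=5, f=8; 0 of them equal 13, not exactly one — violated.
#2 8 / 2 = 4, so 2 divides 8 — satisfied.
#3 8 mod 5 = 3, not 0 — violated.
#4 16 mod 4 = 0 — satisfied.
#5 h = f = 8, not all different — violated.
#6 m + j = 21; 21 mod 7 = 0 — satisfied.
#7 max(8, 14) = 14 — satisfied.
#8 j = 5, m = 16; 5 ≤ 16 — satisfied.

The assignment fails constraints 1, 3, and 5.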